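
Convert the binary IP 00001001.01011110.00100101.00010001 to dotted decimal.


00001001 = 9
01011110 = 94
00100101 = 37
00010001 = 17
IP: 9.94.37.17


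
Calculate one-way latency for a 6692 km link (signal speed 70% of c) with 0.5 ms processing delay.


Speed = 0.7 * 3e5 km/s = 210000 km/s
Propagation delay = 6692 / 210000 = 0.0319 s = 31.8667 ms
Processing delay = 0.5 ms
Total one-way latency = 32.3667 ms


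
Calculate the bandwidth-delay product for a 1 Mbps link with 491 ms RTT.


BDP = bandwidth * RTT
= 1 Mbps * 491 ms
= 1 * 1e6 * 491 / 1000 bits
= 491000 bits
= 61375 bytes
= 59.9365 KB
BDP = 491000 bits (61375 bytes)


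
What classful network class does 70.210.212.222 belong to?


First octet: 70
Binary: 01000110
0xxxxxxx -> Class A (1-126)
Class A, default mask 255.0.0.0 (/8)


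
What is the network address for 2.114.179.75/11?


IP:   00000010.01110010.10110011.01001011
Mask: 11111111.11100000.00000000.00000000
AND operation:
Net:  00000010.01100000.00000000.00000000
Network: 2.96.0.0/11


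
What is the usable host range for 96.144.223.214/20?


Network: 96.144.208.0
Broadcast: 96.144.223.255
First usable = network + 1
Last usable = broadcast - 1
Range: 96.144.208.1 to 96.144.223.254


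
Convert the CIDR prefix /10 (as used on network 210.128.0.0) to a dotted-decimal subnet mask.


/10 means 10 network bits, 22 host bits
Binary: 11111111110000000000000000000000
Mask: 255.192.0.0


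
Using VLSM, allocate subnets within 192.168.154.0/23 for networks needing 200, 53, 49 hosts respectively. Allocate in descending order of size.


200 hosts -> /24 (254 usable): 192.168.154.0/24
53 hosts -> /26 (62 usable): 192.168.155.0/26
49 hosts -> /26 (62 usable): 192.168.155.64/26
Allocation: 192.168.154.0/24 (200 hosts, 254 usable); 192.168.155.0/26 (53 hosts, 62 usable); 192.168.155.64/26 (49 hosts, 62 usable)


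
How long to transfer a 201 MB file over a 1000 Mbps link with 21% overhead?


Effective throughput = 1000 * (1 - 21/100) = 790 Mbps
File size in Mb = 201 * 8 = 1608 Mb
Time = 1608 / 790
Time = 2.0354 seconds


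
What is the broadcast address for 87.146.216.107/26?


Network: 87.146.216.64/26
Host bits = 6
Set all host bits to 1:
Broadcast: 87.146.216.127


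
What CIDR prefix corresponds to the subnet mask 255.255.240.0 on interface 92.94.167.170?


Binary: 11111111.11111111.11110000.00000000
Count leading 1s
Prefix: /20


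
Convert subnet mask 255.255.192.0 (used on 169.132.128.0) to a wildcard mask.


Subnet mask: 255.255.192.0
Wildcard = 255.255.255.255 - subnet mask
255 - 255 = 0
255 - 255 = 0
255 - 192 = 63
255 - 0 = 255
Wildcard: 0.0.63.255


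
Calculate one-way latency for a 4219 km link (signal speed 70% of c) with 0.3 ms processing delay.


Speed = 0.7 * 3e5 km/s = 210000 km/s
Propagation delay = 4219 / 210000 = 0.0201 s = 20.0905 ms
Processing delay = 0.3 ms
Total one-way latency = 20.3905 ms


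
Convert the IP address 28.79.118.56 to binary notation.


28 = 00011100
79 = 01001111
118 = 01110110
56 = 00111000
Binary: 00011100.01001111.01110110.00111000


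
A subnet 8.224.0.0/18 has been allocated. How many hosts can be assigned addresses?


Host bits = 32 - 18 = 14
Total addresses = 2^14 = 16384
Usable = total - 2 (network and broadcast)
Usable hosts: 16382


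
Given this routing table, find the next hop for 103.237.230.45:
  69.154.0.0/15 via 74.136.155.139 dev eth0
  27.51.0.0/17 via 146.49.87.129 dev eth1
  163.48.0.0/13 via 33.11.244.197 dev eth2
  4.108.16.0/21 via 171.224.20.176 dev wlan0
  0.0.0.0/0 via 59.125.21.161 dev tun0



Longest prefix match for 103.237.230.45:
  /15 69.154.0.0: no
  /17 27.51.0.0: no
  /13 163.48.0.0: no
  /21 4.108.16.0: no
  /0 0.0.0.0: MATCH
Selected: next-hop 59.125.21.161 via tun0 (matched /0)


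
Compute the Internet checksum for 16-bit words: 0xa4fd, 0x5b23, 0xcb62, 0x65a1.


Sum all words (with carry folding):
+ 0xa4fd = 0xa4fd
+ 0x5b23 = 0x0021
+ 0xcb62 = 0xcb83
+ 0x65a1 = 0x3125
One's complement: ~0x3125
Checksum = 0xceda


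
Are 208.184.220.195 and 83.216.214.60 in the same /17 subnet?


Mask: 255.255.128.0
208.184.220.195 AND mask = 208.184.128.0
83.216.214.60 AND mask = 83.216.128.0
No, different subnets (208.184.128.0 vs 83.216.128.0)


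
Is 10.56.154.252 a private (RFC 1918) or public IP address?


RFC 1918 private ranges:
  10.0.0.0/8 (10.0.0.0 - 10.255.255.255)
  172.16.0.0/12 (172.16.0.0 - 172.31.255.255)
  192.168.0.0/16 (192.168.0.0 - 192.168.255.255)
Private (in 10.0.0.0/8)


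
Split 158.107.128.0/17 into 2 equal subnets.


New prefix = 17 + 1 = 18
Each subnet has 16384 addresses
  158.107.128.0/18
  158.107.192.0/18
Subnets: 158.107.128.0/18, 158.107.192.0/18


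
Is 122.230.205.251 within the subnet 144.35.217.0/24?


Subnet network: 144.35.217.0
Test IP AND mask: 122.230.205.0
No, 122.230.205.251 is not in 144.35.217.0/24


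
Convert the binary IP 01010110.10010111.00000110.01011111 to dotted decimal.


01010110 = 86
10010111 = 151
00000110 = 6
01011111 = 95
IP: 86.151.6.95


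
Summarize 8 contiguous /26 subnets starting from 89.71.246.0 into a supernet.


Original prefix: /26
Number of subnets: 8 = 2^3
New prefix = 26 - 3 = 23
Supernet: 89.71.246.0/23


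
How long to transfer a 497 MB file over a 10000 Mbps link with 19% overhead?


Effective throughput = 10000 * (1 - 19/100) = 8100.0 Mbps
File size in Mb = 497 * 8 = 3976 Mb
Time = 3976 / 8100.0
Time = 0.4909 seconds


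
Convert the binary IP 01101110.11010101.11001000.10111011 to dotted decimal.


01101110 = 110
11010101 = 213
11001000 = 200
10111011 = 187
IP: 110.213.200.187


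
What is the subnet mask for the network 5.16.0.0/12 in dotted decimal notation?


/12 means 12 network bits, 20 host bits
Binary: 11111111111100000000000000000000
Mask: 255.240.0.0


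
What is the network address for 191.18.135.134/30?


IP:   10111111.00010010.10000111.10000110
Mask: 11111111.11111111.11111111.11111100
AND operation:
Net:  10111111.00010010.10000111.10000100
Network: 191.18.135.132/30


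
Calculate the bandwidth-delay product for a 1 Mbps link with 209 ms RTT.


BDP = bandwidth * RTT
= 1 Mbps * 209 ms
= 1 * 1e6 * 209 / 1000 bits
= 209000 bits
= 26125 bytes
= 25.5127 KB
BDP = 209000 bits (26125 bytes)


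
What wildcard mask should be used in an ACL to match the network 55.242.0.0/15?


Subnet mask: 255.254.0.0
Wildcard = 255.255.255.255 - subnet mask
255 - 255 = 0
255 - 254 = 1
255 - 0 = 255
255 - 0 = 255
Wildcard: 0.1.255.255


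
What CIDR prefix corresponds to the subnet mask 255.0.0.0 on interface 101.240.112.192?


Binary: 11111111.00000000.00000000.00000000
Count leading 1s
Prefix: /8


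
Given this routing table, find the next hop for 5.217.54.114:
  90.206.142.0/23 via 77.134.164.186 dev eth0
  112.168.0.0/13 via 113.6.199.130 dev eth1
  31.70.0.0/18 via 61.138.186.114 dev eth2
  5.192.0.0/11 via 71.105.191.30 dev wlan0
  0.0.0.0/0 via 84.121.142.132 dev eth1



Longest prefix match for 5.217.54.114:
  /23 90.206.142.0: no
  /13 112.168.0.0: no
  /18 31.70.0.0: no
  /11 5.192.0.0: MATCH
  /0 0.0.0.0: MATCH
Selected: next-hop 71.105.191.30 via wlan0 (matched /11)


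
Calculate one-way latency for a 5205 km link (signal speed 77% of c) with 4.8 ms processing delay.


Speed = 0.77 * 3e5 km/s = 231000 km/s
Propagation delay = 5205 / 231000 = 0.0225 s = 22.5325 ms
Processing delay = 4.8 ms
Total one-way latency = 27.3325 ms


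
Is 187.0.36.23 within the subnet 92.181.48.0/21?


Subnet network: 92.181.48.0
Test IP AND mask: 187.0.32.0
No, 187.0.36.23 is not in 92.181.48.0/21


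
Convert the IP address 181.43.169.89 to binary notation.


181 = 10110101
43 = 00101011
169 = 10101001
89 = 01011001
Binary: 10110101.00101011.10101001.01011001


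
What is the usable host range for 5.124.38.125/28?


Network: 5.124.38.112
Broadcast: 5.124.38.127
First usable = network + 1
Last usable = broadcast - 1
Range: 5.124.38.113 to 5.124.38.126


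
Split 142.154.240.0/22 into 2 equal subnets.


New prefix = 22 + 1 = 23
Each subnet has 512 addresses
  142.154.240.0/23
  142.154.242.0/23
Subnets: 142.154.240.0/23, 142.154.242.0/23


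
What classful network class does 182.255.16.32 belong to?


First octet: 182
Binary: 10110110
10xxxxxx -> Class B (128-191)
Class B, default mask 255.255.0.0 (/16)


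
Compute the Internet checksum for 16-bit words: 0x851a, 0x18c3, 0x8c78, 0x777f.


Sum all words (with carry folding):
+ 0x851a = 0x851a
+ 0x18c3 = 0x9ddd
+ 0x8c78 = 0x2a56
+ 0x777f = 0xa1d5
One's complement: ~0xa1d5
Checksum = 0x5e2a


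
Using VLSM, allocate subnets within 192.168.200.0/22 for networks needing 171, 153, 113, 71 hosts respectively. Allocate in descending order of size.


171 hosts -> /24 (254 usable): 192.168.200.0/24
153 hosts -> /24 (254 usable): 192.168.201.0/24
113 hosts -> /25 (126 usable): 192.168.202.0/25
71 hosts -> /25 (126 usable): 192.168.202.128/25
Allocation: 192.168.200.0/24 (171 hosts, 254 usable); 192.168.201.0/24 (153 hosts, 254 usable); 192.168.202.0/25 (113 hosts, 126 usable); 192.168.202.128/25 (71 hosts, 126 usable)


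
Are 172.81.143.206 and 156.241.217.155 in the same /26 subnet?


Mask: 255.255.255.192
172.81.143.206 AND mask = 172.81.143.192
156.241.217.155 AND mask = 156.241.217.128
No, different subnets (172.81.143.192 vs 156.241.217.128)


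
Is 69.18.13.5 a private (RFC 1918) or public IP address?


RFC 1918 private ranges:
  10.0.0.0/8 (10.0.0.0 - 10.255.255.255)
  172.16.0.0/12 (172.16.0.0 - 172.31.255.255)
  192.168.0.0/16 (192.168.0.0 - 192.168.255.255)
Public (not in any RFC 1918 range)


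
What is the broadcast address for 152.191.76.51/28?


Network: 152.191.76.48/28
Host bits = 4
Set all host bits to 1:
Broadcast: 152.191.76.63


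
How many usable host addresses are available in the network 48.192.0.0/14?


Host bits = 32 - 14 = 18
Total addresses = 2^18 = 262144
Usable = total - 2 (network and broadcast)
Usable hosts: 262142


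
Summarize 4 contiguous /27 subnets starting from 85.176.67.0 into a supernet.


Original prefix: /27
Number of subnets: 4 = 2^2
New prefix = 27 - 2 = 25
Supernet: 85.176.67.0/25


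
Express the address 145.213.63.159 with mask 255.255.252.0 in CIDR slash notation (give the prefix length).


Binary: 11111111.11111111.11111100.00000000
Count leading 1s
Prefix: /22


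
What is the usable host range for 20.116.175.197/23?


Network: 20.116.174.0
Broadcast: 20.116.175.255
First usable = network + 1
Last usable = broadcast - 1
Range: 20.116.174.1 to 20.116.175.254


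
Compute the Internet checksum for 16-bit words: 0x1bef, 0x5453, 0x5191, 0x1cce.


Sum all words (with carry folding):
+ 0x1bef = 0x1bef
+ 0x5453 = 0x7042
+ 0x5191 = 0xc1d3
+ 0x1cce = 0xdea1
One's complement: ~0xdea1
Checksum = 0x215e


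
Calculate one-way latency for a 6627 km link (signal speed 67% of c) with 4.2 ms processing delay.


Speed = 0.67 * 3e5 km/s = 201000 km/s
Propagation delay = 6627 / 201000 = 0.033 s = 32.9701 ms
Processing delay = 4.2 ms
Total one-way latency = 37.1701 ms


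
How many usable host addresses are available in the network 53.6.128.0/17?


Host bits = 32 - 17 = 15
Total addresses = 2^15 = 32768
Usable = total - 2 (network and broadcast)
Usable hosts: 32766


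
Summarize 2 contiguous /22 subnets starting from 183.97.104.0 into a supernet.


Original prefix: /22
Number of subnets: 2 = 2^1
New prefix = 22 - 1 = 21
Supernet: 183.97.104.0/21


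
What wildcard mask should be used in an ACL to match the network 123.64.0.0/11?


Subnet mask: 255.224.0.0
Wildcard = 255.255.255.255 - subnet mask
255 - 255 = 0
255 - 224 = 31
255 - 0 = 255
255 - 0 = 255
Wildcard: 0.31.255.255


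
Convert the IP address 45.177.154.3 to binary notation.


45 = 00101101
177 = 10110001
154 = 10011010
3 = 00000011
Binary: 00101101.10110001.10011010.00000011


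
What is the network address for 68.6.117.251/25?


IP:   01000100.00000110.01110101.11111011
Mask: 11111111.11111111.11111111.10000000
AND operation:
Net:  01000100.00000110.01110101.10000000
Network: 68.6.117.128/25


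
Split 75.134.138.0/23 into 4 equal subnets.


New prefix = 23 + 2 = 25
Each subnet has 128 addresses
  75.134.138.0/25
  75.134.138.128/25
  75.134.139.0/25
  75.134.139.128/25
Subnets: 75.134.138.0/25, 75.134.138.128/25, 75.134.139.0/25, 75.134.139.128/25


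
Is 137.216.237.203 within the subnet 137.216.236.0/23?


Subnet network: 137.216.236.0
Test IP AND mask: 137.216.236.0
Yes, 137.216.237.203 is in 137.216.236.0/23


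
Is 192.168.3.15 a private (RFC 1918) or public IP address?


RFC 1918 private ranges:
  10.0.0.0/8 (10.0.0.0 - 10.255.255.255)
  172.16.0.0/12 (172.16.0.0 - 172.31.255.255)
  192.168.0.0/16 (192.168.0.0 - 192.168.255.255)
Private (in 192.168.0.0/16)


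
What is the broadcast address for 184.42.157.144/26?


Network: 184.42.157.128/26
Host bits = 6
Set all host bits to 1:
Broadcast: 184.42.157.191


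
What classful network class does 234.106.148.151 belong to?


First octet: 234
Binary: 11101010
1110xxxx -> Class D (224-239)
Class D (multicast), default mask N/A


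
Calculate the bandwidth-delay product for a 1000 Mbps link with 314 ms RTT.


BDP = bandwidth * RTT
= 1000 Mbps * 314 ms
= 1000 * 1e6 * 314 / 1000 bits
= 314000000 bits
= 39250000 bytes
= 38330.0781 KB
BDP = 314000000 bits (39250000 bytes)


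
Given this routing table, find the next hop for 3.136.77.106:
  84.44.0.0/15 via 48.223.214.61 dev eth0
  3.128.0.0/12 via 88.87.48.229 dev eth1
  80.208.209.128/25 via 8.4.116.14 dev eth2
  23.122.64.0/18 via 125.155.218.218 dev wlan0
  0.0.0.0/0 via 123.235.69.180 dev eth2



Longest prefix match for 3.136.77.106:
  /15 84.44.0.0: no
  /12 3.128.0.0: MATCH
  /25 80.208.209.128: no
  /18 23.122.64.0: no
  /0 0.0.0.0: MATCH
Selected: next-hop 88.87.48.229 via eth1 (matched /12)


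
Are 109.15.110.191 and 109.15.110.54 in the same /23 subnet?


Mask: 255.255.254.0
109.15.110.191 AND mask = 109.15.110.0
109.15.110.54 AND mask = 109.15.110.0
Yes, same subnet (109.15.110.0)


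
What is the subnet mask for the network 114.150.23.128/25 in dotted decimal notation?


/25 means 25 network bits, 7 host bits
Binary: 11111111111111111111111110000000
Mask: 255.255.255.128


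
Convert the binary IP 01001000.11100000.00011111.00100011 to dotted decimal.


01001000 = 72
11100000 = 224
00011111 = 31
00100011 = 35
IP: 72.224.31.35


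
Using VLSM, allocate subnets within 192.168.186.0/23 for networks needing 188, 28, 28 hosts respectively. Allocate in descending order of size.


188 hosts -> /24 (254 usable): 192.168.186.0/24
28 hosts -> /27 (30 usable): 192.168.187.0/27
28 hosts -> /27 (30 usable): 192.168.187.32/27
Allocation: 192.168.186.0/24 (188 hosts, 254 usable); 192.168.187.0/27 (28 hosts, 30 usable); 192.168.187.32/27 (28 hosts, 30 usable)


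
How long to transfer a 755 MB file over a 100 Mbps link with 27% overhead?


Effective throughput = 100 * (1 - 27/100) = 73 Mbps
File size in Mb = 755 * 8 = 6040 Mb
Time = 6040 / 73
Time = 82.7397 seconds


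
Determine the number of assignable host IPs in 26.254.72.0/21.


Host bits = 32 - 21 = 11
Total addresses = 2^11 = 2048
Usable = total - 2 (network and broadcast)
Usable hosts: 2046


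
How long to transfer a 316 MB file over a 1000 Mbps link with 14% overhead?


Effective throughput = 1000 * (1 - 14/100) = 860 Mbps
File size in Mb = 316 * 8 = 2528 Mb
Time = 2528 / 860
Time = 2.9395 seconds


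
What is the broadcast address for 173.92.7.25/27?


Network: 173.92.7.0/27
Host bits = 5
Set all host bits to 1:
Broadcast: 173.92.7.31


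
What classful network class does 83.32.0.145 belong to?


First octet: 83
Binary: 01010011
0xxxxxxx -> Class A (1-126)
Class A, default mask 255.0.0.0 (/8)


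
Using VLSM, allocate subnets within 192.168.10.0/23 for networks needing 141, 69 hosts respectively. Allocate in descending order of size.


141 hosts -> /24 (254 usable): 192.168.10.0/24
69 hosts -> /25 (126 usable): 192.168.11.0/25
Allocation: 192.168.10.0/24 (141 hosts, 254 usable); 192.168.11.0/25 (69 hosts, 126 usable)


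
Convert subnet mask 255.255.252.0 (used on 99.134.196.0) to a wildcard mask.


Subnet mask: 255.255.252.0
Wildcard = 255.255.255.255 - subnet mask
255 - 255 = 0
255 - 255 = 0
255 - 252 = 3
255 - 0 = 255
Wildcard: 0.0.3.255


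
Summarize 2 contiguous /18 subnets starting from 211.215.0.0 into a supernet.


Original prefix: /18
Number of subnets: 2 = 2^1
New prefix = 18 - 1 = 17
Supernet: 211.215.0.0/17


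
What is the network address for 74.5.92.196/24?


IP:   01001010.00000101.01011100.11000100
Mask: 11111111.11111111.11111111.00000000
AND operation:
Net:  01001010.00000101.01011100.00000000
Network: 74.5.92.0/24


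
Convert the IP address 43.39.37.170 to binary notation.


43 = 00101011
39 = 00100111
37 = 00100101
170 = 10101010
Binary: 00101011.00100111.00100101.10101010


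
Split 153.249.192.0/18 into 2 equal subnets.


New prefix = 18 + 1 = 19
Each subnet has 8192 addresses
  153.249.192.0/19
  153.249.224.0/19
Subnets: 153.249.192.0/19, 153.249.224.0/19


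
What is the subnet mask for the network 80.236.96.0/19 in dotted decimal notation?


/19 means 19 network bits, 13 host bits
Binary: 11111111111111111110000000000000
Mask: 255.255.224.0


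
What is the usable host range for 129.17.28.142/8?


Network: 129.0.0.0
Broadcast: 129.255.255.255
First usable = network + 1
Last usable = broadcast - 1
Range: 129.0.0.1 to 129.255.255.254


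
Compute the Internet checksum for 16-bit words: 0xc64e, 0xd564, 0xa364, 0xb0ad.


Sum all words (with carry folding):
+ 0xc64e = 0xc64e
+ 0xd564 = 0x9bb3
+ 0xa364 = 0x3f18
+ 0xb0ad = 0xefc5
One's complement: ~0xefc5
Checksum = 0x103a


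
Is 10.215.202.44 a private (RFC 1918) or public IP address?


RFC 1918 private ranges:
  10.0.0.0/8 (10.0.0.0 - 10.255.255.255)
  172.16.0.0/12 (172.16.0.0 - 172.31.255.255)
  192.168.0.0/16 (192.168.0.0 - 192.168.255.255)
Private (in 10.0.0.0/8)


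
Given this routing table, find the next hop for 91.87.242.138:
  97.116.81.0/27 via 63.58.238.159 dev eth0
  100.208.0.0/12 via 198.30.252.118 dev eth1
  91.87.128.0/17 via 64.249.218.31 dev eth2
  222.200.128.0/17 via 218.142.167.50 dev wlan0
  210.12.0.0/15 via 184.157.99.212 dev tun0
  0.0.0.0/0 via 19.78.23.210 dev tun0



Longest prefix match for 91.87.242.138:
  /27 97.116.81.0: no
  /12 100.208.0.0: no
  /17 91.87.128.0: MATCH
  /17 222.200.128.0: no
  /15 210.12.0.0: no
  /0 0.0.0.0: MATCH
Selected: next-hop 64.249.218.31 via eth2 (matched /17)


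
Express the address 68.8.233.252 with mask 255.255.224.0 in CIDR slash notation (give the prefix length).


Binary: 11111111.11111111.11100000.00000000
Count leading 1s
Prefix: /19


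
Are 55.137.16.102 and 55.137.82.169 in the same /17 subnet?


Mask: 255.255.128.0
55.137.16.102 AND mask = 55.137.0.0
55.137.82.169 AND mask = 55.137.0.0
Yes, same subnet (55.137.0.0)


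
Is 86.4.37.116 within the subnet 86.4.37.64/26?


Subnet network: 86.4.37.64
Test IP AND mask: 86.4.37.64
Yes, 86.4.37.116 is in 86.4.37.64/26


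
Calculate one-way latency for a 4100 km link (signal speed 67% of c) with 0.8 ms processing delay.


Speed = 0.67 * 3e5 km/s = 201000 km/s
Propagation delay = 4100 / 201000 = 0.0204 s = 20.398 ms
Processing delay = 0.8 ms
Total one-way latency = 21.198 ms


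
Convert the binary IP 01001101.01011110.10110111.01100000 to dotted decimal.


01001101 = 77
01011110 = 94
10110111 = 183
01100000 = 96
IP: 77.94.183.96


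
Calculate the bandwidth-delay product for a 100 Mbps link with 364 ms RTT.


BDP = bandwidth * RTT
= 100 Mbps * 364 ms
= 100 * 1e6 * 364 / 1000 bits
= 36400000 bits
= 4550000 bytes
= 4443.3594 KB
BDP = 36400000 bits (4550000 bytes)


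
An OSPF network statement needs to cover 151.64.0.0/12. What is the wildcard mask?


Subnet mask: 255.240.0.0
Wildcard = 255.255.255.255 - subnet mask
255 - 255 = 0
255 - 240 = 15
255 - 0 = 255
255 - 0 = 255
Wildcard: 0.15.255.255


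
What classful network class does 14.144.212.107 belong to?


First octet: 14
Binary: 00001110
0xxxxxxx -> Class A (1-126)
Class A, default mask 255.0.0.0 (/8)


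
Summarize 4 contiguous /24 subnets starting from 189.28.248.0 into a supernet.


Original prefix: /24
Number of subnets: 4 = 2^2
New prefix = 24 - 2 = 22
Supernet: 189.28.248.0/22


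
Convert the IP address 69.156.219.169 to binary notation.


69 = 01000101
156 = 10011100
219 = 11011011
169 = 10101001
Binary: 01000101.10011100.11011011.10101001


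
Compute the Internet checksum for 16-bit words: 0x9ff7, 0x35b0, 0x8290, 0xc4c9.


Sum all words (with carry folding):
+ 0x9ff7 = 0x9ff7
+ 0x35b0 = 0xd5a7
+ 0x8290 = 0x5838
+ 0xc4c9 = 0x1d02
One's complement: ~0x1d02
Checksum = 0xe2fd


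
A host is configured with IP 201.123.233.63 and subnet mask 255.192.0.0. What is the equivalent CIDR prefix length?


Binary: 11111111.11000000.00000000.00000000
Count leading 1s
Prefix: /10


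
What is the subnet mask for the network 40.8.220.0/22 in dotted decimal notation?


/22 means 22 network bits, 10 host bits
Binary: 11111111111111111111110000000000
Mask: 255.255.252.0


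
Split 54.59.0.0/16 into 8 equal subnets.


New prefix = 16 + 3 = 19
Each subnet has 8192 addresses
  54.59.0.0/19
  54.59.32.0/19
  54.59.64.0/19
  54.59.96.0/19
  54.59.128.0/19
  54.59.160.0/19
  54.59.192.0/19
  54.59.224.0/19
Subnets: 54.59.0.0/19, 54.59.32.0/19, 54.59.64.0/19, 54.59.96.0/19, 54.59.128.0/19, 54.59.160.0/19, 54.59.192.0/19, 54.59.224.0/19


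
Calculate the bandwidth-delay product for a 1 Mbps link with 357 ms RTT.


BDP = bandwidth * RTT
= 1 Mbps * 357 ms
= 1 * 1e6 * 357 / 1000 bits
= 357000 bits
= 44625 bytes
= 43.5791 KB
BDP = 357000 bits (44625 bytes)


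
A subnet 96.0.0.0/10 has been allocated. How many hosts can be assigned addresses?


Host bits = 32 - 10 = 22
Total addresses = 2^22 = 4194304
Usable = total - 2 (network and broadcast)
Usable hosts: 4194302


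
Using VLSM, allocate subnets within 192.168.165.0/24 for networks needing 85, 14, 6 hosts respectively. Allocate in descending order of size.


85 hosts -> /25 (126 usable): 192.168.165.0/25
14 hosts -> /28 (14 usable): 192.168.165.128/28
6 hosts -> /29 (6 usable): 192.168.165.144/29
Allocation: 192.168.165.0/25 (85 hosts, 126 usable); 192.168.165.128/28 (14 hosts, 14 usable); 192.168.165.144/29 (6 hosts, 6 usable)


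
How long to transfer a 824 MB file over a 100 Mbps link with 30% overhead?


Effective throughput = 100 * (1 - 30/100) = 70 Mbps
File size in Mb = 824 * 8 = 6592 Mb
Time = 6592 / 70
Time = 94.1714 seconds


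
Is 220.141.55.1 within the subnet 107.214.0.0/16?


Subnet network: 107.214.0.0
Test IP AND mask: 220.141.0.0
No, 220.141.55.1 is not in 107.214.0.0/16


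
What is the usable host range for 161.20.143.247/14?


Network: 161.20.0.0
Broadcast: 161.23.255.255
First usable = network + 1
Last usable = broadcast - 1
Range: 161.20.0.1 to 161.23.255.254


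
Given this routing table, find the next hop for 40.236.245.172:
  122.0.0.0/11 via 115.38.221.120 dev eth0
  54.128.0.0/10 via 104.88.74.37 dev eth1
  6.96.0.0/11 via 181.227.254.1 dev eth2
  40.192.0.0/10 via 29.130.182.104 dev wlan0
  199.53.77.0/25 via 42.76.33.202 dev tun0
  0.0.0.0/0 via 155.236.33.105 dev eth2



Longest prefix match for 40.236.245.172:
  /11 122.0.0.0: no
  /10 54.128.0.0: no
  /11 6.96.0.0: no
  /10 40.192.0.0: MATCH
  /25 199.53.77.0: no
  /0 0.0.0.0: MATCH
Selected: next-hop 29.130.182.104 via wlan0 (matched /10)


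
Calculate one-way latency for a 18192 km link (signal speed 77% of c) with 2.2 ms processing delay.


Speed = 0.77 * 3e5 km/s = 231000 km/s
Propagation delay = 18192 / 231000 = 0.0788 s = 78.7532 ms
Processing delay = 2.2 ms
Total one-way latency = 80.9532 ms


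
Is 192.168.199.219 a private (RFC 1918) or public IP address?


RFC 1918 private ranges:
  10.0.0.0/8 (10.0.0.0 - 10.255.255.255)
  172.16.0.0/12 (172.16.0.0 - 172.31.255.255)
  192.168.0.0/16 (192.168.0.0 - 192.168.255.255)
Private (in 192.168.0.0/16)


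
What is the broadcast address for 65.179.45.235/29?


Network: 65.179.45.232/29
Host bits = 3
Set all host bits to 1:
Broadcast: 65.179.45.239


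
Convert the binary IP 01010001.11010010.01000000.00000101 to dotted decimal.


01010001 = 81
11010010 = 210
01000000 = 64
00000101 = 5
IP: 81.210.64.5


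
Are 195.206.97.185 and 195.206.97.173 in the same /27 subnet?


Mask: 255.255.255.224
195.206.97.185 AND mask = 195.206.97.160
195.206.97.173 AND mask = 195.206.97.160
Yes, same subnet (195.206.97.160)


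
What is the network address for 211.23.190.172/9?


IP:   11010011.00010111.10111110.10101100
Mask: 11111111.10000000.00000000.00000000
AND operation:
Net:  11010011.00000000.00000000.00000000
Network: 211.0.0.0/9


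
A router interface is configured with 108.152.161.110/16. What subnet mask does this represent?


/16 means 16 network bits, 16 host bits
Binary: 11111111111111110000000000000000
Mask: 255.255.0.0


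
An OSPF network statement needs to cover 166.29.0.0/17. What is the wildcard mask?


Subnet mask: 255.255.128.0
Wildcard = 255.255.255.255 - subnet mask
255 - 255 = 0
255 - 255 = 0
255 - 128 = 127
255 - 0 = 255
Wildcard: 0.0.127.255


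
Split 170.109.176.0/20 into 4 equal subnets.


New prefix = 20 + 2 = 22
Each subnet has 1024 addresses
  170.109.176.0/22
  170.109.180.0/22
  170.109.184.0/22
  170.109.188.0/22
Subnets: 170.109.176.0/22, 170.109.180.0/22, 170.109.184.0/22, 170.109.188.0/22


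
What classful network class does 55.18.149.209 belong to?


First octet: 55
Binary: 00110111
0xxxxxxx -> Class A (1-126)
Class A, default mask 255.0.0.0 (/8)


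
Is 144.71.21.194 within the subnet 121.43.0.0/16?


Subnet network: 121.43.0.0
Test IP AND mask: 144.71.0.0
No, 144.71.21.194 is not in 121.43.0.0/16


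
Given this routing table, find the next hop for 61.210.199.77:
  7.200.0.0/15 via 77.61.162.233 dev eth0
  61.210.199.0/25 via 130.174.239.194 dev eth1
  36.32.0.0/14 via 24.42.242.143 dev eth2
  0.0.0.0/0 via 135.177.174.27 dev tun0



Longest prefix match for 61.210.199.77:
  /15 7.200.0.0: no
  /25 61.210.199.0: MATCH
  /14 36.32.0.0: no
  /0 0.0.0.0: MATCH
Selected: next-hop 130.174.239.194 via eth1 (matched /25)


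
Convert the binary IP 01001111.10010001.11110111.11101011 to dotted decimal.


01001111 = 79
10010001 = 145
11110111 = 247
11101011 = 235
IP: 79.145.247.235


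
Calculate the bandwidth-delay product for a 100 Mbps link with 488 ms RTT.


BDP = bandwidth * RTT
= 100 Mbps * 488 ms
= 100 * 1e6 * 488 / 1000 bits
= 48800000 bits
= 6100000 bytes
= 5957.0312 KB
BDP = 48800000 bits (6100000 bytes)


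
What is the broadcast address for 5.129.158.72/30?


Network: 5.129.158.72/30
Host bits = 2
Set all host bits to 1:
Broadcast: 5.129.158.75


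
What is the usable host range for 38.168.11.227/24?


Network: 38.168.11.0
Broadcast: 38.168.11.255
First usable = network + 1
Last usable = broadcast - 1
Range: 38.168.11.1 to 38.168.11.254


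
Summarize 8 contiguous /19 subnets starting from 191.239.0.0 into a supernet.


Original prefix: /19
Number of subnets: 8 = 2^3
New prefix = 19 - 3 = 16
Supernet: 191.239.0.0/16


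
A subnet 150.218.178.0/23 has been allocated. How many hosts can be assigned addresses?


Host bits = 32 - 23 = 9
Total addresses = 2^9 = 512
Usable = total - 2 (network and broadcast)
Usable hosts: 510


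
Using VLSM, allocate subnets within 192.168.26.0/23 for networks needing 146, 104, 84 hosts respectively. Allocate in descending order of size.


146 hosts -> /24 (254 usable): 192.168.26.0/24
104 hosts -> /25 (126 usable): 192.168.27.0/25
84 hosts -> /25 (126 usable): 192.168.27.128/25
Allocation: 192.168.26.0/24 (146 hosts, 254 usable); 192.168.27.0/25 (104 hosts, 126 usable); 192.168.27.128/25 (84 hosts, 126 usable)


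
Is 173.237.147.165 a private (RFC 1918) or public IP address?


RFC 1918 private ranges:
  10.0.0.0/8 (10.0.0.0 - 10.255.255.255)
  172.16.0.0/12 (172.16.0.0 - 172.31.255.255)
  192.168.0.0/16 (192.168.0.0 - 192.168.255.255)
Public (not in any RFC 1918 range)


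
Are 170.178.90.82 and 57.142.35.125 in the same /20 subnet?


Mask: 255.255.240.0
170.178.90.82 AND mask = 170.178.80.0
57.142.35.125 AND mask = 57.142.32.0
No, different subnets (170.178.80.0 vs 57.142.32.0)


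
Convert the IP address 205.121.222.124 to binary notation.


205 = 11001101
121 = 01111001
222 = 11011110
124 = 01111100
Binary: 11001101.01111001.11011110.01111100


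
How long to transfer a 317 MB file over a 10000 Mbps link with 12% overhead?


Effective throughput = 10000 * (1 - 12/100) = 8800 Mbps
File size in Mb = 317 * 8 = 2536 Mb
Time = 2536 / 8800
Time = 0.2882 seconds


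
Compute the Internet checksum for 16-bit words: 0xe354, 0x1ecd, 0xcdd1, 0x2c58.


Sum all words (with carry folding):
+ 0xe354 = 0xe354
+ 0x1ecd = 0x0222
+ 0xcdd1 = 0xcff3
+ 0x2c58 = 0xfc4b
One's complement: ~0xfc4b
Checksum = 0x03b4


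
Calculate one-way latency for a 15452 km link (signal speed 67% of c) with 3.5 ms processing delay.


Speed = 0.67 * 3e5 km/s = 201000 km/s
Propagation delay = 15452 / 201000 = 0.0769 s = 76.8756 ms
Processing delay = 3.5 ms
Total one-way latency = 80.3756 ms


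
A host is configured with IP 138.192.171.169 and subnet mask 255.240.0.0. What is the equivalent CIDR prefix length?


Binary: 11111111.11110000.00000000.00000000
Count leading 1s
Prefix: /12


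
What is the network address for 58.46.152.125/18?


IP:   00111010.00101110.10011000.01111101
Mask: 11111111.11111111.11000000.00000000
AND operation:
Net:  00111010.00101110.10000000.00000000
Network: 58.46.128.0/18


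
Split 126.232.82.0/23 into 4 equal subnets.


New prefix = 23 + 2 = 25
Each subnet has 128 addresses
  126.232.82.0/25
  126.232.82.128/25
  126.232.83.0/25
  126.232.83.128/25
Subnets: 126.232.82.0/25, 126.232.82.128/25, 126.232.83.0/25, 126.232.83.128/25


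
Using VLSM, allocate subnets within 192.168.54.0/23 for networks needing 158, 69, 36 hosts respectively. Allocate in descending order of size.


158 hosts -> /24 (254 usable): 192.168.54.0/24
69 hosts -> /25 (126 usable): 192.168.55.0/25
36 hosts -> /26 (62 usable): 192.168.55.128/26
Allocation: 192.168.54.0/24 (158 hosts, 254 usable); 192.168.55.0/25 (69 hosts, 126 usable); 192.168.55.128/26 (36 hosts, 62 usable)


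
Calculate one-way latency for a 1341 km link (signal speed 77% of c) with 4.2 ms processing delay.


Speed = 0.77 * 3e5 km/s = 231000 km/s
Propagation delay = 1341 / 231000 = 0.0058 s = 5.8052 ms
Processing delay = 4.2 ms
Total one-way latency = 10.0052 ms


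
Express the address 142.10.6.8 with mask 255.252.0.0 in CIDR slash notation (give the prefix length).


Binary: 11111111.11111100.00000000.00000000
Count leading 1s
Prefix: /14


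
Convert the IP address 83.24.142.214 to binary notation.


83 = 01010011
24 = 00011000
142 = 10001110
214 = 11010110
Binary: 01010011.00011000.10001110.11010110


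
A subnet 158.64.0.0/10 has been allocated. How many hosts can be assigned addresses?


Host bits = 32 - 10 = 22
Total addresses = 2^22 = 4194304
Usable = total - 2 (network and broadcast)
Usable hosts: 4194302


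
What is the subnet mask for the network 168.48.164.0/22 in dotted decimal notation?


/22 means 22 network bits, 10 host bits
Binary: 11111111111111111111110000000000
Mask: 255.255.252.0


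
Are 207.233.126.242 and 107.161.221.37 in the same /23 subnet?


Mask: 255.255.254.0
207.233.126.242 AND mask = 207.233.126.0
107.161.221.37 AND mask = 107.161.220.0
No, different subnets (207.233.126.0 vs 107.161.220.0)


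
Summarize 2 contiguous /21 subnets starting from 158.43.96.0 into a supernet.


Original prefix: /21
Number of subnets: 2 = 2^1
New prefix = 21 - 1 = 20
Supernet: 158.43.96.0/20


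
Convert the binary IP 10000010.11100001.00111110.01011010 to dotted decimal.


10000010 = 130
11100001 = 225
00111110 = 62
01011010 = 90
IP: 130.225.62.90


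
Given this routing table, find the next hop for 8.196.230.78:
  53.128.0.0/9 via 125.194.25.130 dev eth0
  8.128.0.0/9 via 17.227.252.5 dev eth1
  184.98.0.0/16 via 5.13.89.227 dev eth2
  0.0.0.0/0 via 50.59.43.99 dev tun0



Longest prefix match for 8.196.230.78:
  /9 53.128.0.0: no
  /9 8.128.0.0: MATCH
  /16 184.98.0.0: no
  /0 0.0.0.0: MATCH
Selected: next-hop 17.227.252.5 via eth1 (matched /9)


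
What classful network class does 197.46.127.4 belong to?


First octet: 197
Binary: 11000101
110xxxxx -> Class C (192-223)
Class C, default mask 255.255.255.0 (/24)


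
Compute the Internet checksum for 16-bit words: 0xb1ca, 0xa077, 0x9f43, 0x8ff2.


Sum all words (with carry folding):
+ 0xb1ca = 0xb1ca
+ 0xa077 = 0x5242
+ 0x9f43 = 0xf185
+ 0x8ff2 = 0x8178
One's complement: ~0x8178
Checksum = 0x7e87


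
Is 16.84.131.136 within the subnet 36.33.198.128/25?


Subnet network: 36.33.198.128
Test IP AND mask: 16.84.131.128
No, 16.84.131.136 is not in 36.33.198.128/25


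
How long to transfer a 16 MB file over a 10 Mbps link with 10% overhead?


Effective throughput = 10 * (1 - 10/100) = 9 Mbps
File size in Mb = 16 * 8 = 128 Mb
Time = 128 / 9
Time = 14.2222 seconds


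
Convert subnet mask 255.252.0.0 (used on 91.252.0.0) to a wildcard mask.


Subnet mask: 255.252.0.0
Wildcard = 255.255.255.255 - subnet mask
255 - 255 = 0
255 - 252 = 3
255 - 0 = 255
255 - 0 = 255
Wildcard: 0.3.255.255


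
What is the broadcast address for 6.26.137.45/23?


Network: 6.26.136.0/23
Host bits = 9
Set all host bits to 1:
Broadcast: 6.26.137.255


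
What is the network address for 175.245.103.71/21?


IP:   10101111.11110101.01100111.01000111
Mask: 11111111.11111111.11111000.00000000
AND operation:
Net:  10101111.11110101.01100000.00000000
Network: 175.245.96.0/21


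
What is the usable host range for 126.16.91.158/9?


Network: 126.0.0.0
Broadcast: 126.127.255.255
First usable = network + 1
Last usable = broadcast - 1
Range: 126.0.0.1 to 126.127.255.254


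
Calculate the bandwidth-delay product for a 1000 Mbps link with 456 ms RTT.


BDP = bandwidth * RTT
= 1000 Mbps * 456 ms
= 1000 * 1e6 * 456 / 1000 bits
= 456000000 bits
= 57000000 bytes
= 55664.0625 KB
BDP = 456000000 bits (57000000 bytes)


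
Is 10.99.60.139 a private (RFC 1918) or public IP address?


RFC 1918 private ranges:
  10.0.0.0/8 (10.0.0.0 - 10.255.255.255)
  172.16.0.0/12 (172.16.0.0 - 172.31.255.255)
  192.168.0.0/16 (192.168.0.0 - 192.168.255.255)
Private (in 10.0.0.0/8)


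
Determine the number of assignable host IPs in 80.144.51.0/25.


Host bits = 32 - 25 = 7
Total addresses = 2^7 = 128
Usable = total - 2 (network and broadcast)
Usable hosts: 126


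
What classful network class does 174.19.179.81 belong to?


First octet: 174
Binary: 10101110
10xxxxxx -> Class B (128-191)
Class B, default mask 255.255.0.0 (/16)


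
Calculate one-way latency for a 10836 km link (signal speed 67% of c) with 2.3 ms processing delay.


Speed = 0.67 * 3e5 km/s = 201000 km/s
Propagation delay = 10836 / 201000 = 0.0539 s = 53.9104 ms
Processing delay = 2.3 ms
Total one-way latency = 56.2104 ms


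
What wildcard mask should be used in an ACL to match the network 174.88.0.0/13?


Subnet mask: 255.248.0.0
Wildcard = 255.255.255.255 - subnet mask
255 - 255 = 0
255 - 248 = 7
255 - 0 = 255
255 - 0 = 255
Wildcard: 0.7.255.255


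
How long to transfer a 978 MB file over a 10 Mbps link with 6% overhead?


Effective throughput = 10 * (1 - 6/100) = 9.4 Mbps
File size in Mb = 978 * 8 = 7824 Mb
Time = 7824 / 9.4
Time = 832.3404 seconds


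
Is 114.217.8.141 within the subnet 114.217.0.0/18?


Subnet network: 114.217.0.0
Test IP AND mask: 114.217.0.0
Yes, 114.217.8.141 is in 114.217.0.0/18


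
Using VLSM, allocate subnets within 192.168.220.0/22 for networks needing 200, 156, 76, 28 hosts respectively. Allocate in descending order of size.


200 hosts -> /24 (254 usable): 192.168.220.0/24
156 hosts -> /24 (254 usable): 192.168.221.0/24
76 hosts -> /25 (126 usable): 192.168.222.0/25
28 hosts -> /27 (30 usable): 192.168.222.128/27
Allocation: 192.168.220.0/24 (200 hosts, 254 usable); 192.168.221.0/24 (156 hosts, 254 usable); 192.168.222.0/25 (76 hosts, 126 usable); 192.168.222.128/27 (28 hosts, 30 usable)


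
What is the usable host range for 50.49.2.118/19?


Network: 50.49.0.0
Broadcast: 50.49.31.255
First usable = network + 1
Last usable = broadcast - 1
Range: 50.49.0.1 to 50.49.31.254


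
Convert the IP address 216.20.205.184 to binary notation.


216 = 11011000
20 = 00010100
205 = 11001101
184 = 10111000
Binary: 11011000.00010100.11001101.10111000


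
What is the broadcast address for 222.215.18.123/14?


Network: 222.212.0.0/14
Host bits = 18
Set all host bits to 1:
Broadcast: 222.215.255.255


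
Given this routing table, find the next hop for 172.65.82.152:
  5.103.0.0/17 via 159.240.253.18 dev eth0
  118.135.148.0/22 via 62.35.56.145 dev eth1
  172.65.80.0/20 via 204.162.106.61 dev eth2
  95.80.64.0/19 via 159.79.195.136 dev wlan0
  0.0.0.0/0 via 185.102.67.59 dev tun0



Longest prefix match for 172.65.82.152:
  /17 5.103.0.0: no
  /22 118.135.148.0: no
  /20 172.65.80.0: MATCH
  /19 95.80.64.0: no
  /0 0.0.0.0: MATCH
Selected: next-hop 204.162.106.61 via eth2 (matched /20)


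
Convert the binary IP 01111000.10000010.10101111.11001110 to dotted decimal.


01111000 = 120
10000010 = 130
10101111 = 175
11001110 = 206
IP: 120.130.175.206


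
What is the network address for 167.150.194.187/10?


IP:   10100111.10010110.11000010.10111011
Mask: 11111111.11000000.00000000.00000000
AND operation:
Net:  10100111.10000000.00000000.00000000
Network: 167.128.0.0/10


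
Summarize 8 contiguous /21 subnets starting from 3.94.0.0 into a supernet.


Original prefix: /21
Number of subnets: 8 = 2^3
New prefix = 21 - 3 = 18
Supernet: 3.94.0.0/18


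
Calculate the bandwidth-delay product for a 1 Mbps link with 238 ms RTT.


BDP = bandwidth * RTT
= 1 Mbps * 238 ms
= 1 * 1e6 * 238 / 1000 bits
= 238000 bits
= 29750 bytes
= 29.0527 KB
BDP = 238000 bits (29750 bytes)


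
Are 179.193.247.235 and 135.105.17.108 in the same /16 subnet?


Mask: 255.255.0.0
179.193.247.235 AND mask = 179.193.0.0
135.105.17.108 AND mask = 135.105.0.0
No, different subnets (179.193.0.0 vs 135.105.0.0)


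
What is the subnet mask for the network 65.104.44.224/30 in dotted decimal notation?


/30 means 30 network bits, 2 host bits
Binary: 11111111111111111111111111111100
Mask: 255.255.255.252


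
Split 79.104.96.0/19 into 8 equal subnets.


New prefix = 19 + 3 = 22
Each subnet has 1024 addresses
  79.104.96.0/22
  79.104.100.0/22
  79.104.104.0/22
  79.104.108.0/22
  79.104.112.0/22
  79.104.116.0/22
  79.104.120.0/22
  79.104.124.0/22
Subnets: 79.104.96.0/22, 79.104.100.0/22, 79.104.104.0/22, 79.104.108.0/22, 79.104.112.0/22, 79.104.116.0/22, 79.104.120.0/22, 79.104.124.0/22


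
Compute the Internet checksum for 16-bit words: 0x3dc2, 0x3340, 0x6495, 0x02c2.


Sum all words (with carry folding):
+ 0x3dc2 = 0x3dc2
+ 0x3340 = 0x7102
+ 0x6495 = 0xd597
+ 0x02c2 = 0xd859
One's complement: ~0xd859
Checksum = 0x27a6


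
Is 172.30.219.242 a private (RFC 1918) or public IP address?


RFC 1918 private ranges:
  10.0.0.0/8 (10.0.0.0 - 10.255.255.255)
  172.16.0.0/12 (172.16.0.0 - 172.31.255.255)
  192.168.0.0/16 (192.168.0.0 - 192.168.255.255)
Private (in 172.16.0.0/12)


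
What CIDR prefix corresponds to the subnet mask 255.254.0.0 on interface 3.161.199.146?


Binary: 11111111.11111110.00000000.00000000
Count leading 1s
Prefix: /15
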